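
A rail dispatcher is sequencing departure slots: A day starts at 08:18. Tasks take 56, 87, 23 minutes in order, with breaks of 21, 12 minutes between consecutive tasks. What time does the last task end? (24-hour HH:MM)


Start: 08:18 = 498 min from midnight
  after task 1 (56 min): 09:14
  after break (21 min): 09:35
  after task 2 (87 min): 11:02
  after break (12 min): 11:14
  after task 3 (23 min): 11:37
Total elapsed: 199 minutes
End time: 11:37

11:37


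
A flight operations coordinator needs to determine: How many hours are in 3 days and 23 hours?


Days: 3
Extra hours: 23
Hours per day: 24
Days to hours: 3 x 24 = 72
Total: 72 + 23 = 95

95


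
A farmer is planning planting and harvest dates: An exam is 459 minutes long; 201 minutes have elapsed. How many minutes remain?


Total budget: 459 minutes
Time used: 201 minutes
Remaining: 459 - 201 = 258 minutes
Percent used: 43.8%
Percent remaining: 56.2%

258


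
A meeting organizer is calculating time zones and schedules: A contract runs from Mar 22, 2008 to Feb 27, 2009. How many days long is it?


Start date: 2008-03-22
End date: 2009-02-27
Mar 2008: +10 days
Apr 2008: +30 days
May 2008: +31 days
... (9 more months)
Total: 342 days

342


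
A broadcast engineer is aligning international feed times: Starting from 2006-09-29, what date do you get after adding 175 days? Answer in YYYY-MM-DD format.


Start: 2006-09-29
Adding 175 days
Days remaining in September: 1
After September: 174 days still to add
October 2006: 31 days, 143 remaining
November 2006: 30 days, 113 remaining
December 2006: 31 days, 82 remaining
January 2007: 31 days, 51 remaining
Result: 2007-03-23

2007-03-23


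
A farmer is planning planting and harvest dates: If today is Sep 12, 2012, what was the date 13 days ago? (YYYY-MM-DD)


Start: 2012-09-12
Subtracting 13 days
Days already passed in September: 12
After going back through September: 1 more days to subtract
August 2012 has 31 days, need 1
Result: 2012-08-30

2012-08-30


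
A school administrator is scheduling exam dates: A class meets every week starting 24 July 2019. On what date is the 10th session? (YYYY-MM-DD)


First occurrence: 2019-07-24 (occurrence 1)
Each occurrence is 7 days after the previous.
Occurrence 10 is 9 weeks after the first.
9 weeks = 63 days
2019-07-24 + 63 days = 2019-09-25

2019-09-25


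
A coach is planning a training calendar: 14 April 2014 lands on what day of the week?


Date: 2014-04-14
January 1, 2014 is a Wednesday
Day of year: 104
Offset from Jan 1: 103 days
103 mod 7 = 5
Result: Monday

Monday


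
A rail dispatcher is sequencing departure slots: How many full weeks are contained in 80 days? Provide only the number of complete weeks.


Total days: 80
Days per week: 7
Division: 80 / 7 = 11 remainder 3
Complete weeks: 11
Remaining days: 3

11


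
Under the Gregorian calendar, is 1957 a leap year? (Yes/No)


Year: 1957
Divisible by 4? 1957 / 4 = 489.25 -> No
Not divisible by 4, so NOT a leap year

No


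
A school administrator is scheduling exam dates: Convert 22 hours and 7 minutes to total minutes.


Hours: 22
Minutes: 7
Convert hours to minutes: 22 x 60 = 1320
Add remaining minutes: 1320 + 7 = 1327

1327


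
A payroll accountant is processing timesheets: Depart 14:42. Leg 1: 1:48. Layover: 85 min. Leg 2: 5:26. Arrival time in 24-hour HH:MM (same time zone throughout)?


Depart: 14:42
Leg 1: +108 min -> 16:30
Layover: +85 min -> 17:55
Leg 2: +326 min -> 23:21
Total travel: 519 minutes = 8h 39m
Arrival: 23:21

23:21


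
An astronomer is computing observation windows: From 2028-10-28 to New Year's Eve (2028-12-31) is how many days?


Start: October 28, 2028
End: December 31, 2028
Days left in October: 3
November: 30
December: 31
Sum of remaining months: 61
Total: 3 + 61 = 64

64


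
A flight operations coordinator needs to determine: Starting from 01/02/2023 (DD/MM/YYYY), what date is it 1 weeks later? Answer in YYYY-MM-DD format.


Start: 2023-02-01
Weeks to add: 1
Convert to days: 1 x 7 = 7 days
Add 7 days to 2023-02-01
Result: 2023-02-08

2023-02-08


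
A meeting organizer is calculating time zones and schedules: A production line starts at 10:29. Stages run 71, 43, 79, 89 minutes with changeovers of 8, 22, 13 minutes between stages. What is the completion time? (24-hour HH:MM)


Start: 10:29 = 629 min from midnight
  after task 1 (71 min): 11:40
  after break (8 min): 11:48
  after task 2 (43 min): 12:31
  after break (22 min): 12:53
  after task 3 (79 min): 14:12
  after break (13 min): 14:25
  after task 4 (89 min): 15:54
Total elapsed: 325 minutes
End time: 15:54

15:54


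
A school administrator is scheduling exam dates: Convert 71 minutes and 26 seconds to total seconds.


Minutes: 71
Extra seconds: 26
Seconds per minute: 60
Minutes to seconds: 71 x 60 = 4260
Total: 4260 + 26 = 4286

4286


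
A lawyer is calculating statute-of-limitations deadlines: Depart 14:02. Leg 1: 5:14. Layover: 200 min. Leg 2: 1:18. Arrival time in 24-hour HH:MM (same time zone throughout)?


Depart: 14:02
Leg 1: +314 min -> 19:16
Layover: +200 min -> 22:36
Leg 2: +78 min -> 23:54
Total travel: 592 minutes = 9h 52m
Arrival: 23:54

23:54


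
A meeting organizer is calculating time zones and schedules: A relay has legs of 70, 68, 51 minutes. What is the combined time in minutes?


Durations: 70, 68, 51
Running sum: 70
+ 68 = 138
+ 51 = 189
Total duration: 189 minutes
That is 3 hours and 9 minutes

189


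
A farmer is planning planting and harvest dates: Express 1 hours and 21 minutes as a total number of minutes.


Hours: 1
Extra minutes: 21
Minutes per hour: 60
Hours to minutes: 1 x 60 = 60
Total: 60 + 21 = 81

81


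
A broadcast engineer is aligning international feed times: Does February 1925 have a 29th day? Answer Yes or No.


Year: 1925
Divisible by 4? 1925 / 4 = 481.25 -> No
Not divisible by 4, so NOT a leap year

No


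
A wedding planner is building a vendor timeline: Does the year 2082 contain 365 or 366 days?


Year: 2082
Check leap year rules:
Divisible by 4? No
2082 is not a leap year
Days: 365

365


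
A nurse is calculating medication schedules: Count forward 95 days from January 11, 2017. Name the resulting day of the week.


Start: 2017-01-11 (Wednesday)
Step 1 - find target date: add 95 days
  2017-01-11 + 95 days = 2017-04-16
Step 2 - day of week:
  95 mod 7 = 4
  Wednesday + 4 days -> Sunday
Result: Sunday (2017-04-16)

Sunday


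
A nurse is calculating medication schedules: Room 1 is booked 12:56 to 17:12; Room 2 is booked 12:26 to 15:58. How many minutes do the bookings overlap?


Interval A: [776, 1032] minutes from midnight
Interval B: [746, 958] minutes from midnight
Overlap start = max(776, 746) = 776
Overlap end = min(1032, 958) = 958
Overlap = 958 - 776 = 182 minutes

182


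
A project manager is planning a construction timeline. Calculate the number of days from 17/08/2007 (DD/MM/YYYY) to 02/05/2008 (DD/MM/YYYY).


Start date: 2007-08-17
End date: 2008-05-02
Aug 2007: +15 days
Sep 2007: +30 days
Oct 2007: +31 days
... (7 more months)
Total: 259 days

259


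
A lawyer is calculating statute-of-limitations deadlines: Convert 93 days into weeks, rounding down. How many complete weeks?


Total days: 93
Days per week: 7
Division: 93 / 7 = 13 remainder 2
Complete weeks: 13
Remaining days: 2

13


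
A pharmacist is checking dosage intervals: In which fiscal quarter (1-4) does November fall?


Month: November (month 11)
Q1: January-March (months 1-3)
Q2: April-June (months 4-6)
Q3: July-September (months 7-9)
Q4: October-December (months 10-12)
Month 11 falls in Q4

4


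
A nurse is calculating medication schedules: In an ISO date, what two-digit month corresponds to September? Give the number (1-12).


Calendar month order:
8. August
9. September <--
10. October
September is month number 9

9


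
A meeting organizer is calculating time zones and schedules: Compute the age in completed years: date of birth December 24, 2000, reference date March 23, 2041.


Birth: 2000-12-24
Reference: 2041-03-23
Year difference: 2041 - 2000 = 41
Has birthday (12-24) occurred by 03-23? No
Birthday not yet reached this year -> subtract 1
Age in full years: 40

40


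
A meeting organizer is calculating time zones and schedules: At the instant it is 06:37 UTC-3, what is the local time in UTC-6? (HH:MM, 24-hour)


Local time: 06:37 at UTC-3 (offset -3h)
Target zone: UTC-6 (offset -6h)
Difference: -6 - (-3) = -3 hours
Calculation: 6 + (-3) = 3
Result: 03:37

03:37


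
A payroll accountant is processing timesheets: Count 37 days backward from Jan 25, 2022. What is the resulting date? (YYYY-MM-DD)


Start: 2022-01-25
Subtracting 37 days
Days already passed in January: 25
After going back through January: 12 more days to subtract
December 2021 has 31 days, need 12
Result: 2021-12-19

2021-12-19


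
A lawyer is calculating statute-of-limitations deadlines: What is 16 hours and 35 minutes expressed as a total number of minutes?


Hours: 16
Minutes: 35
Convert hours to minutes: 16 x 60 = 960
Add remaining minutes: 960 + 35 = 995

995


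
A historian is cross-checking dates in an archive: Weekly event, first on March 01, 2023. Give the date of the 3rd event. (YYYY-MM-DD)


First occurrence: 2023-03-01 (occurrence 1)
Each occurrence is 7 days after the previous.
Occurrence 3 is 2 weeks after the first.
2 weeks = 14 days
2023-03-01 + 14 days = 2023-03-15

2023-03-15


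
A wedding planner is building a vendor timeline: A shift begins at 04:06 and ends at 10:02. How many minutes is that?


Start time: 04:06 = 246 minutes from midnight
End time: 10:02 = 602 minutes from midnight
Difference: 602 - 246 = 356 minutes
That is 5 hours and 56 minutes

356


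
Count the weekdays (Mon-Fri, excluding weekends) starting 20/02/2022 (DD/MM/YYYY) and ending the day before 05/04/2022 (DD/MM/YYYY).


Start: 2022-02-20 (Sunday)
End (exclusive): 2022-04-05 (Tuesday)
Total calendar days: 44
Full weeks: 44 // 7 = 6 -> 30 weekdays
Remaining 2 days starting on Sunday:
  Sun(-), Mon(w) -> 1 weekdays
Total business days: 30 + 1 = 31

31


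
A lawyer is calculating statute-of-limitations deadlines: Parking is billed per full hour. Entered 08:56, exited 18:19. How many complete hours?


Start: 08:56
End: 18:19
Hour difference: 18 - 8 = 10 hours
Minute difference: 19 - 56 = -37 minutes
Total minutes: 563
Complete hours: 563 / 60 = 9 (remainder 23)

9


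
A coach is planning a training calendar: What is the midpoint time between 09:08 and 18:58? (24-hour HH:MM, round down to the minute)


Start time: 09:08 = 548 minutes from midnight
End time: 18:58 = 1138 minutes from midnight
Sum: 548 + 1138 = 1686
Midpoint: 1686 / 2 = 843 minutes
Convert: 843 / 60 = 14 hours, 3 minutes
Result: 14:03

14:03


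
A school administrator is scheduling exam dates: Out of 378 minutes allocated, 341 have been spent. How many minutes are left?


Total budget: 378 minutes
Time used: 341 minutes
Remaining: 378 - 341 = 37 minutes
Percent used: 90.2%
Percent remaining: 9.8%

37


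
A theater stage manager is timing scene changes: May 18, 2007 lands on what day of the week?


Date: 2007-05-18
January 1, 2007 is a Monday
Day of year: 138
Offset from Jan 1: 137 days
137 mod 7 = 4
Result: Friday

Friday


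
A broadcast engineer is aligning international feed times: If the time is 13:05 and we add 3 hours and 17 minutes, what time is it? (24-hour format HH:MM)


Start time: 13:05
Adding: 3 hours 17 minutes
Minutes: 5 + 17 = 22
Hours: 13 + 3 + 0 = 16
Result: 16:22

16:22


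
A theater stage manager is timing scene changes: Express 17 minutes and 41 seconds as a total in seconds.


Minutes: 17
Seconds: 41
Convert minutes to seconds: 17 x 60 = 1020
Add remaining seconds: 1020 + 41 = 1061

1061


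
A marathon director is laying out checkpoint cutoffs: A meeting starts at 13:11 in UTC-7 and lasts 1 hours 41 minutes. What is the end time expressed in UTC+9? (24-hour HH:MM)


Start: 13:11 in UTC-7
Step 1 - add duration:
  minutes: 11 + 41 = 52
  hours: 13 + 1 + 0 = 14
  end in UTC-7: 14:52
Step 2 - convert UTC-7 -> UTC+9:
  offset difference: 9 - (-7) = 16 hours
  14 + (16) = 30 -> mod 24 = 6
Result: 06:52 in UTC+9

06:52


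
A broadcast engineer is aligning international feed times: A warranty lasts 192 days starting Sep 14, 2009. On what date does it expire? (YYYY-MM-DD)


Start: 2009-09-14
Adding 192 days
Days remaining in September: 16
After September: 176 days still to add
October 2009: 31 days, 145 remaining
November 2009: 30 days, 115 remaining
December 2009: 31 days, 84 remaining
January 2010: 31 days, 53 remaining
Result: 2010-03-25

2010-03-25


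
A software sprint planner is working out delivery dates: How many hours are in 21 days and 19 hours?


Days: 21
Extra hours: 19
Hours per day: 24
Days to hours: 21 x 24 = 504
Total: 504 + 19 = 523

523


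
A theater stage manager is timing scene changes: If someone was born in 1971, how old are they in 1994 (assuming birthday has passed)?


Birth year: 1971
Current year: 1994
Age = current year - birth year
Age = 1994 - 1971 = 23

23


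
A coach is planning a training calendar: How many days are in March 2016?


Month: March
Year: 2016
March is a 31-day month
Total: 31 days

31


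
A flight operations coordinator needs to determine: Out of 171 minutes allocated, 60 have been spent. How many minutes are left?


Total budget: 171 minutes
Time used: 60 minutes
Remaining: 171 - 60 = 111 minutes
Percent used: 35.1%
Percent remaining: 64.9%

111


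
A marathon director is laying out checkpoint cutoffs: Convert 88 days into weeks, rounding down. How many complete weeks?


Total days: 88
Days per week: 7
Division: 88 / 7 = 12 remainder 4
Complete weeks: 12
Remaining days: 4

12


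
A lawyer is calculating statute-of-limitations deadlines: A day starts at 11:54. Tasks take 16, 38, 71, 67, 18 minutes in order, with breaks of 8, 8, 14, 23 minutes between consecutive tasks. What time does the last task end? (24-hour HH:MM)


Start: 11:54 = 714 min from midnight
  after task 1 (16 min): 12:10
  after break (8 min): 12:18
  after task 2 (38 min): 12:56
  after break (8 min): 13:04
  after task 3 (71 min): 14:15
  after break (14 min): 14:29
  after task 4 (67 min): 15:36
  after break (23 min): 15:59
  after task 5 (18 min): 16:17
Total elapsed: 263 minutes
End time: 16:17

16:17


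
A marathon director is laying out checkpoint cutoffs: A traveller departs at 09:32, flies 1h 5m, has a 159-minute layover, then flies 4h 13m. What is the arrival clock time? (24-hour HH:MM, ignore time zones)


Depart: 09:32
Leg 1: +65 min -> 10:37
Layover: +159 min -> 13:16
Leg 2: +253 min -> 17:29
Total travel: 477 minutes = 7h 57m
Arrival: 17:29

17:29


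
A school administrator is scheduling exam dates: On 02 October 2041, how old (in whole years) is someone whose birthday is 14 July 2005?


Birth: 2005-07-14
Reference: 2041-10-02
Year difference: 2041 - 2005 = 36
Has birthday (07-14) occurred by 10-02? Yes
Age in full years: 36

36


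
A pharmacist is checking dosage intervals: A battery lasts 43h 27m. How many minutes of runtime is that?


Hours: 43
Extra minutes: 27
Minutes per hour: 60
Hours to minutes: 43 x 60 = 2580
Total: 2580 + 27 = 2607

2607


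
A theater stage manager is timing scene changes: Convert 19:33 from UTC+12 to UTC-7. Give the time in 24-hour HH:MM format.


Local time: 19:33 at UTC+12 (offset 12h)
Target zone: UTC-7 (offset -7h)
Difference: -7 - (12) = -19 hours
Calculation: 19 + (-19) = 0
Result: 00:33

00:33


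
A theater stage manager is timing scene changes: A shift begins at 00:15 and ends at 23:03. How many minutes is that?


Start time: 00:15 = 15 minutes from midnight
End time: 23:03 = 1383 minutes from midnight
Difference: 1383 - 15 = 1368 minutes
That is 22 hours and 48 minutes

1368


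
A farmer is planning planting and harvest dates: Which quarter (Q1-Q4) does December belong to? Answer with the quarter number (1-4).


Month: December (month 12)
Q1: January-March (months 1-3)
Q2: April-June (months 4-6)
Q3: July-September (months 7-9)
Q4: October-December (months 10-12)
Month 12 falls in Q4

4


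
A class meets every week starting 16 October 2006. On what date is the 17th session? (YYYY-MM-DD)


First occurrence: 2006-10-16 (occurrence 1)
Each occurrence is 7 days after the previous.
Occurrence 17 is 16 weeks after the first.
16 weeks = 112 days
2006-10-16 + 112 days = 2007-02-05

2007-02-05


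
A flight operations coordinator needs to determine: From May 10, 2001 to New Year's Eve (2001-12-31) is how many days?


Start: May 10, 2001
End: December 31, 2001
Days left in May: 21
June: 30
July: 31
August: 31
September: 30
... plus remaining months
Sum of remaining months: 214
Total: 21 + 214 = 235

235


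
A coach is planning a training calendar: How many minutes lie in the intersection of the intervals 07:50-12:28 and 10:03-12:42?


Interval A: [470, 748] minutes from midnight
Interval B: [603, 762] minutes from midnight
Overlap start = max(470, 603) = 603
Overlap end = min(748, 762) = 748
Overlap = 748 - 603 = 145 minutes

145


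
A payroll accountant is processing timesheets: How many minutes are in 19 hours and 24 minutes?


Hours: 19
Minutes: 24
Convert hours to minutes: 19 x 60 = 1140
Add remaining minutes: 1140 + 24 = 1164

1164


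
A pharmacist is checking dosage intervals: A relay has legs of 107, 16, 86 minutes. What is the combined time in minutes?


Durations: 107, 16, 86
Running sum: 107
+ 16 = 123
+ 86 = 209
Total duration: 209 minutes
That is 3 hours and 29 minutes

209


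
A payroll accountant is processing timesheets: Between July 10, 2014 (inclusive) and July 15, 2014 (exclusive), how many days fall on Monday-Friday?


Start: 2014-07-10 (Thursday)
End (exclusive): 2014-07-15 (Tuesday)
Total calendar days: 5
Full weeks: 5 // 7 = 0 -> 0 weekdays
Remaining 5 days starting on Thursday:
  Thu(w), Fri(w), Sat(-), Sun(-), Mon(w) -> 3 weekdays
Total business days: 0 + 3 = 3

3


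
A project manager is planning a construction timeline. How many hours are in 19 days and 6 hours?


Days: 19
Extra hours: 6
Hours per day: 24
Days to hours: 19 x 24 = 456
Total: 456 + 6 = 462

462


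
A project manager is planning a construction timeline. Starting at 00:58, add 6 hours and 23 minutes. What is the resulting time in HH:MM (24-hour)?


Start time: 00:58
Adding: 6 hours 23 minutes
Minutes: 58 + 23 = 81
Minute overflow: 81 >= 60, so carry 1 hour, minutes = 21
Hours: 0 + 6 + 1 = 7
Result: 07:21

07:21


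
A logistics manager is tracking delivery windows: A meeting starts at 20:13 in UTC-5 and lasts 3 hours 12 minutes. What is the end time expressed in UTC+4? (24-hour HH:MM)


Start: 20:13 in UTC-5
Step 1 - add duration:
  minutes: 13 + 12 = 25
  hours: 20 + 3 + 0 = 23
  end in UTC-5: 23:25
Step 2 - convert UTC-5 -> UTC+4:
  offset difference: 4 - (-5) = 9 hours
  23 + (9) = 32 -> mod 24 = 8
Result: 08:25 in UTC+4

08:25


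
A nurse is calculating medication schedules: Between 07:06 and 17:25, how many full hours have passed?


Start: 07:06
End: 17:25
Hour difference: 17 - 7 = 10 hours
Minute difference: 25 - 6 = 19 minutes
Total minutes: 619
Complete hours: 619 / 60 = 10 (remainder 19)

10


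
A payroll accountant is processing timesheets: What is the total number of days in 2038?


Year: 2038
Check leap year rules:
Divisible by 4? No
2038 is not a leap year
Days: 365

365


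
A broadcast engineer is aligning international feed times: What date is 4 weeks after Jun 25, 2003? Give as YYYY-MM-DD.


Start: 2003-06-25
Weeks to add: 4
Convert to days: 4 x 7 = 28 days
Add 28 days to 2003-06-25
Result: 2003-07-23

2003-07-23


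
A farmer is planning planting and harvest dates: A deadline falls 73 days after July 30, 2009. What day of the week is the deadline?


Start: 2009-07-30 (Thursday)
Step 1 - find target date: add 73 days
  2009-07-30 + 73 days = 2009-10-11
Step 2 - day of week:
  73 mod 7 = 3
  Thursday + 3 days -> Sunday
Result: Sunday (2009-10-11)

Sunday


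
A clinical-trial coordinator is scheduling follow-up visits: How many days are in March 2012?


Month: March
Year: 2012
March is a 31-day month
Total: 31 days

31


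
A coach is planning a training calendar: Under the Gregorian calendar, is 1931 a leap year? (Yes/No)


Year: 1931
Divisible by 4? 1931 / 4 = 482.75 -> No
Not divisible by 4, so NOT a leap year

No


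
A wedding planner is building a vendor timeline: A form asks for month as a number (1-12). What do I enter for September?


Calendar month order:
8. August
9. September <--
10. October
September is month number 9

9


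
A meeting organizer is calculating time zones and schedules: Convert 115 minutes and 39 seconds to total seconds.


Minutes: 115
Extra seconds: 39
Seconds per minute: 60
Minutes to seconds: 115 x 60 = 6900
Total: 6900 + 39 = 6939

6939


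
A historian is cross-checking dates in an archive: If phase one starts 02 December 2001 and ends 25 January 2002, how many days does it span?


Start date: 2001-12-02
End date: 2002-01-25
Dec 2001: +30 days
Jan 2002: +24 days
Total: 54 days

54


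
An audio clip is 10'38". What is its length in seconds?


Minutes: 10
Seconds: 38
Convert minutes to seconds: 10 x 60 = 600
Add remaining seconds: 600 + 38 = 638

638


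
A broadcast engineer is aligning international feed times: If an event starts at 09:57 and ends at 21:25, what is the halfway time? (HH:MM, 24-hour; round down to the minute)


Start time: 09:57 = 597 minutes from midnight
End time: 21:25 = 1285 minutes from midnight
Sum: 597 + 1285 = 1882
Midpoint: 1882 / 2 = 941 minutes
Convert: 941 / 60 = 15 hours, 41 minutes
Result: 15:41

15:41


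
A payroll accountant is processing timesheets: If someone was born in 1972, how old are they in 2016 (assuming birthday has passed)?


Birth year: 1972
Current year: 2016
Age = current year - birth year
Age = 2016 - 1972 = 44

44


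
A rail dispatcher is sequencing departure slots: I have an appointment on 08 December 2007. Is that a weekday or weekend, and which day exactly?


Date: 2007-12-08
January 1, 2007 is a Monday
Day of year: 342
Offset from Jan 1: 341 days
341 mod 7 = 5
Result: Saturday

Saturday


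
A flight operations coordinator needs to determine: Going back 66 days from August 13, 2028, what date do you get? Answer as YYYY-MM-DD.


Start: 2028-08-13
Subtracting 66 days
Days already passed in August: 13
After going back through August: 53 more days to subtract
July 2028: 31 days, 22 remaining
June 2028 has 30 days, need 22
Result: 2028-06-08

2028-06-08


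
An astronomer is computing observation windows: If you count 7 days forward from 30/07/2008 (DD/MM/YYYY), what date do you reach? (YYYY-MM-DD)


Start: 2008-07-30
Adding 7 days
Days remaining in July: 1
After July: 6 days still to add
August 2008 has 31 days, need 6
Result: 2008-08-06

2008-08-06


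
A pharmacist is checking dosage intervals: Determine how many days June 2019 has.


Month: June
Year: 2019
June is a 30-day month
Total: 30 days

30


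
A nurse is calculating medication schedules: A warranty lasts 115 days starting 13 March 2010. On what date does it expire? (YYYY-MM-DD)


Start: 2010-03-13
Adding 115 days
Days remaining in March: 18
After March: 97 days still to add
April 2010: 30 days, 67 remaining
May 2010: 31 days, 36 remaining
June 2010: 30 days, 6 remaining
July 2010 has 31 days, need 6
Result: 2010-07-06

2010-07-06


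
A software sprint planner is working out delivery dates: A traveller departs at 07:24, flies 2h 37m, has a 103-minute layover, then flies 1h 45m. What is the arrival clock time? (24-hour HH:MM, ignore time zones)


Depart: 07:24
Leg 1: +157 min -> 10:01
Layover: +103 min -> 11:44
Leg 2: +105 min -> 13:29
Total travel: 365 minutes = 6h 5m
Arrival: 13:29

13:29


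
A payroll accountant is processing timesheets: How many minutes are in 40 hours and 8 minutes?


Hours: 40
Extra minutes: 8
Minutes per hour: 60
Hours to minutes: 40 x 60 = 2400
Total: 2400 + 8 = 2408

2408


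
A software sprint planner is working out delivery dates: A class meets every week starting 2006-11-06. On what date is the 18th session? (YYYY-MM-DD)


First occurrence: 2006-11-06 (occurrence 1)
Each occurrence is 7 days after the previous.
Occurrence 18 is 17 weeks after the first.
17 weeks = 119 days
2006-11-06 + 119 days = 2007-03-05

2007-03-05


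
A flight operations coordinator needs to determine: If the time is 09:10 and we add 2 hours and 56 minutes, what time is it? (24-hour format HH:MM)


Start time: 09:10
Adding: 2 hours 56 minutes
Minutes: 10 + 56 = 66
Minute overflow: 66 >= 60, so carry 1 hour, minutes = 6
Hours: 9 + 2 + 1 = 12
Result: 12:06

12:06


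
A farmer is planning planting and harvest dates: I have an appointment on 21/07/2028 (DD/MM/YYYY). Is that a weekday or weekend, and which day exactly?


Date: 2028-07-21
January 1, 2028 is a Saturday
Day of year: 203
Offset from Jan 1: 202 days
202 mod 7 = 6
Result: Friday

Friday


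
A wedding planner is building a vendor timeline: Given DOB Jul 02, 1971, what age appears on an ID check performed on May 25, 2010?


Birth: 1971-07-02
Reference: 2010-05-25
Year difference: 2010 - 1971 = 39
Has birthday (07-02) occurred by 05-25? No
Birthday not yet reached this year -> subtract 1
Age in full years: 38

38


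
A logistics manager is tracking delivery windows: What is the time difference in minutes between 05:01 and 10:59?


Start time: 05:01 = 301 minutes from midnight
End time: 10:59 = 659 minutes from midnight
Difference: 659 - 301 = 358 minutes
That is 5 hours and 58 minutes

358


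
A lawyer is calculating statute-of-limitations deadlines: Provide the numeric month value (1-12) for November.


Calendar month order:
10. October
11. November <--
12. December
November is month number 11

11


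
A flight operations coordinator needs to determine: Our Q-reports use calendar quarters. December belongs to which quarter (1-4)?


Month: December (month 12)
Q1: January-March (months 1-3)
Q2: April-June (months 4-6)
Q3: July-September (months 7-9)
Q4: October-December (months 10-12)
Month 12 falls in Q4

4


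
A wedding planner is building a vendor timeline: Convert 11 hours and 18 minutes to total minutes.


Hours: 11
Minutes: 18
Convert hours to minutes: 11 x 60 = 660
Add remaining minutes: 660 + 18 = 678

678


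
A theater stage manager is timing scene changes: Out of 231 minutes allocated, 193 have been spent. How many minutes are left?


Total budget: 231 minutes
Time used: 193 minutes
Remaining: 231 - 193 = 38 minutes
Percent used: 83.5%
Percent remaining: 16.5%

38


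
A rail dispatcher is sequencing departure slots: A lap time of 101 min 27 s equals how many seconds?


Minutes: 101
Seconds: 27
Convert minutes to seconds: 101 x 60 = 6060
Add remaining seconds: 6060 + 27 = 6087

6087


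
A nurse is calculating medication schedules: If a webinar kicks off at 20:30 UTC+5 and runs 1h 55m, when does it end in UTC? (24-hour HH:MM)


Start: 20:30 in UTC+5
Step 1 - add duration:
  minutes: 30 + 55 = 85 (carry 1h)
  hours: 20 + 1 + 1 = 22
  end in UTC+5: 22:25
Step 2 - convert UTC+5 -> UTC:
  offset difference: 0 - (5) = -5 hours
  22 + (-5) = 17 -> mod 24 = 17
Result: 17:25 in UTC

17:25


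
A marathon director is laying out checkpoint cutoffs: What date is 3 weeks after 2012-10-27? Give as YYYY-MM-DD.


Start: 2012-10-27
Weeks to add: 3
Convert to days: 3 x 7 = 21 days
Add 21 days to 2012-10-27
Result: 2012-11-17

2012-11-17


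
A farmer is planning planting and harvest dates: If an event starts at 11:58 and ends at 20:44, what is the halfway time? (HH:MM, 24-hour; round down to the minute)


Start time: 11:58 = 718 minutes from midnight
End time: 20:44 = 1244 minutes from midnight
Sum: 718 + 1244 = 1962
Midpoint: 1962 / 2 = 981 minutes
Convert: 981 / 60 = 16 hours, 21 minutes
Result: 16:21

16:21


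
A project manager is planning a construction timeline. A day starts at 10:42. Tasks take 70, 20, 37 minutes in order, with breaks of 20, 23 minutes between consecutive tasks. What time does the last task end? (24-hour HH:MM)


Start: 10:42 = 642 min from midnight
  after task 1 (70 min): 11:52
  after break (20 min): 12:12
  after task 2 (20 min): 12:32
  after break (23 min): 12:55
  after task 3 (37 min): 13:32
Total elapsed: 170 minutes
End time: 13:32

13:32


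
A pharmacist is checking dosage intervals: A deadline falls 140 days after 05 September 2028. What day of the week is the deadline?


Start: 2028-09-05 (Tuesday)
Step 1 - find target date: add 140 days
  2028-09-05 + 140 days = 2029-01-23
Step 2 - day of week:
  140 mod 7 = 0
  Tuesday + 0 days -> Tuesday
Result: Tuesday (2029-01-23)

Tuesday


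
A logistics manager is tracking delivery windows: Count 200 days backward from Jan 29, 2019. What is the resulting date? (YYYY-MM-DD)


Start: 2019-01-29
Subtracting 200 days
Days already passed in January: 29
After going back through January: 171 more days to subtract
December 2018: 31 days, 140 remaining
November 2018: 30 days, 110 remaining
October 2018: 31 days, 79 remaining
September 2018: 30 days, 49 remaining
Result: 2018-07-13

2018-07-13


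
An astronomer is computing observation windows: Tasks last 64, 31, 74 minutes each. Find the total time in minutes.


Durations: 64, 31, 74
Running sum: 64
+ 31 = 95
+ 74 = 169
Total duration: 169 minutes
That is 2 hours and 49 minutes

169


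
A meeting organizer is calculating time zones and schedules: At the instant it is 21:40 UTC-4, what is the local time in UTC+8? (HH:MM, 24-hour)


Local time: 21:40 at UTC-4 (offset -4h)
Target zone: UTC+8 (offset 8h)
Difference: 8 - (-4) = 12 hours
Calculation: 21 + (12) = 33
Wraparound: (33) mod 24 = 9
Result: 09:40

09:40


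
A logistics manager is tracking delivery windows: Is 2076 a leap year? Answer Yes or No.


Year: 2076
Divisible by 4? 2076 / 4 = 519.0 -> Yes
Divisible by 100? 2076 / 100 = 20.76 -> No
Divisible by 4 but not 100, so it IS a leap year

Yes


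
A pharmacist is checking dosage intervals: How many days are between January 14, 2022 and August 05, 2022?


Start date: 2022-01-14
End date: 2022-08-05
Jan 2022: +18 days
Feb 2022: +28 days
Mar 2022: +31 days
... (5 more months)
Total: 203 days

203


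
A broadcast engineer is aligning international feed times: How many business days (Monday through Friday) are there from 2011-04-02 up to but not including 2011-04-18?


Start: 2011-04-02 (Saturday)
End (exclusive): 2011-04-18 (Monday)
Total calendar days: 16
Full weeks: 16 // 7 = 2 -> 10 weekdays
Remaining 2 days starting on Saturday:
  Sat(-), Sun(-) -> 0 weekdays
Total business days: 10 + 0 = 10

10


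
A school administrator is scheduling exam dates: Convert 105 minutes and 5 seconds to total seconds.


Minutes: 105
Extra seconds: 5
Seconds per minute: 60
Minutes to seconds: 105 x 60 = 6300
Total: 6300 + 5 = 6305

6305


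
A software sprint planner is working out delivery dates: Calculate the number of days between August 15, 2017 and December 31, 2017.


Start: August 15, 2017
End: December 31, 2017
Days left in August: 16
September: 30
October: 31
November: 30
December: 31
Sum of remaining months: 122
Total: 16 + 122 = 138

138


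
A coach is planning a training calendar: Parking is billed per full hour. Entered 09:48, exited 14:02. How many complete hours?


Start: 09:48
End: 14:02
Hour difference: 14 - 9 = 5 hours
Minute difference: 2 - 48 = -46 minutes
Total minutes: 254
Complete hours: 254 / 60 = 4 (remainder 14)

4


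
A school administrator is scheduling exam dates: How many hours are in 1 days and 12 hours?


Days: 1
Extra hours: 12
Hours per day: 24
Days to hours: 1 x 24 = 24
Total: 24 + 12 = 36

36


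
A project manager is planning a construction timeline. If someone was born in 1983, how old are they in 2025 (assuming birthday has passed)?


Birth year: 1983
Current year: 2025
Age = current year - birth year
Age = 2025 - 1983 = 42

42


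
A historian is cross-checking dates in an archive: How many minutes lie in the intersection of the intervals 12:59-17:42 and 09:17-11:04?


Interval A: [779, 1062] minutes from midnight
Interval B: [557, 664] minutes from midnight
Overlap start = max(779, 557) = 779
Overlap end = min(1062, 664) = 664
End <= start, so the intervals do not overlap: 0 minutes

0


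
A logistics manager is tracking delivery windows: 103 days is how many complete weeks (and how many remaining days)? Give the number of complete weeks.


Total days: 103
Days per week: 7
Division: 103 / 7 = 14 remainder 5
Complete weeks: 14
Remaining days: 5

14


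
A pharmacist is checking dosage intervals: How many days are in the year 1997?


Year: 1997
Check leap year rules:
Divisible by 4? No
1997 is not a leap year
Days: 365

365


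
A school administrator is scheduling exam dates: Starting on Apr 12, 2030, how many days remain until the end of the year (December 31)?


Start: April 12, 2030
End: December 31, 2030
Days left in April: 18
May: 31
June: 30
July: 31
August: 31
... plus remaining months
Sum of remaining months: 245
Total: 18 + 245 = 263

263


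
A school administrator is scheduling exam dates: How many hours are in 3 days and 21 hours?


Days: 3
Extra hours: 21
Hours per day: 24
Days to hours: 3 x 24 = 72
Total: 72 + 21 = 93

93


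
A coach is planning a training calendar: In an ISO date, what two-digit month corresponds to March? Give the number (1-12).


Calendar month order:
2. February
3. March <--
4. April
March is month number 3

3


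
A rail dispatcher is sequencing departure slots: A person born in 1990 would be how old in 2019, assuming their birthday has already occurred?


Birth year: 1990
Current year: 2019
Age = current year - birth year
Age = 2019 - 1990 = 29

29


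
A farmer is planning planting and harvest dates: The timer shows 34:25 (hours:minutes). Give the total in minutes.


Hours: 34
Minutes: 25
Convert hours to minutes: 34 x 60 = 2040
Add remaining minutes: 2040 + 25 = 2065

2065


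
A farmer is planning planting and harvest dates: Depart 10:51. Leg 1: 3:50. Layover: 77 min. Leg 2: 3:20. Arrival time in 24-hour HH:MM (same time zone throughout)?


Depart: 10:51
Leg 1: +230 min -> 14:41
Layover: +77 min -> 15:58
Leg 2: +200 min -> 19:18
Total travel: 507 minutes = 8h 27m
Arrival: 19:18

19:18


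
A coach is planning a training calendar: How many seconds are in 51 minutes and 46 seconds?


Minutes: 51
Extra seconds: 46
Seconds per minute: 60
Minutes to seconds: 51 x 60 = 3060
Total: 3060 + 46 = 3106

3106


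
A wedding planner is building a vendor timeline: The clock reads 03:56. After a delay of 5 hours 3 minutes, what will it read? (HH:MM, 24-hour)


Start time: 03:56
Adding: 5 hours 3 minutes
Minutes: 56 + 3 = 59
Hours: 3 + 5 + 0 = 8
Result: 08:59

08:59


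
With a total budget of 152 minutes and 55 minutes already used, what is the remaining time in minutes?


Total budget: 152 minutes
Time used: 55 minutes
Remaining: 152 - 55 = 97 minutes
Percent used: 36.2%
Percent remaining: 63.8%

97


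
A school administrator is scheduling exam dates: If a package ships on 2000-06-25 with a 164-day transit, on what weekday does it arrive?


Start: 2000-06-25 (Sunday)
Step 1 - find target date: add 164 days
  2000-06-25 + 164 days = 2000-12-06
Step 2 - day of week:
  164 mod 7 = 3
  Sunday + 3 days -> Wednesday
Result: Wednesday (2000-12-06)

Wednesday


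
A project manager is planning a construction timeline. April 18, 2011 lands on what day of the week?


Date: 2011-04-18
January 1, 2011 is a Saturday
Day of year: 108
Offset from Jan 1: 107 days
107 mod 7 = 2
Result: Monday

Monday


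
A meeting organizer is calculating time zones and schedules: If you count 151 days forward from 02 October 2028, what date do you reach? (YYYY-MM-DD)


Start: 2028-10-02
Adding 151 days
Days remaining in October: 29
After October: 122 days still to add
November 2028: 30 days, 92 remaining
December 2028: 31 days, 61 remaining
January 2029: 31 days, 30 remaining
February 2029: 28 days, 2 remaining
Result: 2029-03-02

2029-03-02


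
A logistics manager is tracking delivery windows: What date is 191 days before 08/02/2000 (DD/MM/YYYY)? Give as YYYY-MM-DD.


Start: 2000-02-08
Subtracting 191 days
Days already passed in February: 8
After going back through February: 183 more days to subtract
January 2000: 31 days, 152 remaining
December 1999: 31 days, 121 remaining
November 1999: 30 days, 91 remaining
October 1999: 31 days, 60 remaining
Result: 1999-08-01

1999-08-01


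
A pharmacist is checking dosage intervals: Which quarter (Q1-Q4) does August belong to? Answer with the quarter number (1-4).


Month: August (month 8)
Q1: January-March (months 1-3)
Q2: April-June (months 4-6)
Q3: July-September (months 7-9)
Q4: October-December (months 10-12)
Month 8 falls in Q3

3


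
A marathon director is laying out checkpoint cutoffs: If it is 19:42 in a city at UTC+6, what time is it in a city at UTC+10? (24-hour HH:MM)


Local time: 19:42 at UTC+6 (offset 6h)
Target zone: UTC+10 (offset 10h)
Difference: 10 - (6) = 4 hours
Calculation: 19 + (4) = 23
Result: 23:42

23:42


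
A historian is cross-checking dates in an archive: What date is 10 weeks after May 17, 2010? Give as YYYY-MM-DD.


Start: 2010-05-17
Weeks to add: 10
Convert to days: 10 x 7 = 70 days
Add 70 days to 2010-05-17
Result: 2010-07-26

2010-07-26


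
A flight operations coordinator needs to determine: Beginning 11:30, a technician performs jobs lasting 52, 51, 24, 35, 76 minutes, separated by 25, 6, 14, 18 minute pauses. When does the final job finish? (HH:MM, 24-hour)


Start: 11:30 = 690 min from midnight
  after task 1 (52 min): 12:22
  after break (25 min): 12:47
  after task 2 (51 min): 13:38
  after break (6 min): 13:44
  after task 3 (24 min): 14:08
  after break (14 min): 14:22
  after task 4 (35 min): 14:57
  after break (18 min): 15:15
  after task 5 (76 min): 16:31
Total elapsed: 301 minutes
End time: 16:31

16:31


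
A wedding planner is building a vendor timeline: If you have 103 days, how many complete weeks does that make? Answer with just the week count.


Total days: 103
Days per week: 7
Division: 103 / 7 = 14 remainder 5
Complete weeks: 14
Remaining days: 5

14


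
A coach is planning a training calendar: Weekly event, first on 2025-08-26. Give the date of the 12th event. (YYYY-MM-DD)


First occurrence: 2025-08-26 (occurrence 1)
Each occurrence is 7 days after the previous.
Occurrence 12 is 11 weeks after the first.
11 weeks = 77 days
2025-08-26 + 77 days = 2025-11-11

2025-11-11


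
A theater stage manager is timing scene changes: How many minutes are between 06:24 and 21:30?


Start time: 06:24 = 384 minutes from midnight
End time: 21:30 = 1290 minutes from midnight
Difference: 1290 - 384 = 906 minutes
That is 15 hours and 6 minutes

906


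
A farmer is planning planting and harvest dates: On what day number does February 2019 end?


Month: February
Year: 2019
2019 is not a leap year
February has 28 days
Total: 28 days

28


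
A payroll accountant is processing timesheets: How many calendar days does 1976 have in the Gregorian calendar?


Year: 1976
Check leap year rules:
Divisible by 4? Yes
Divisible by 100? No
1976 is a leap year
Days: 366

366


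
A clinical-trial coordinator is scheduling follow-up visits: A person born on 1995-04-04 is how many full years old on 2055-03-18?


Birth: 1995-04-04
Reference: 2055-03-18
Year difference: 2055 - 1995 = 60
Has birthday (04-04) occurred by 03-18? No
Birthday not yet reached this year -> subtract 1
Age in full years: 59

59
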